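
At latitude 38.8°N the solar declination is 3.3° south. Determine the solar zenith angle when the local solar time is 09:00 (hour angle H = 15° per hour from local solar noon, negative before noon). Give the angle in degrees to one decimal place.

59.1°

Hour angle H = 15° × (9 − 12) = -45.00°.
cos θ_z = sin(38.8°) sin(-3.3°) + cos(38.8°) cos(-3.3°) cos(-45.00°) = -0.0361 + 0.5502 = 0.5141.
θ_z = arccos(0.5141) = 59.06°.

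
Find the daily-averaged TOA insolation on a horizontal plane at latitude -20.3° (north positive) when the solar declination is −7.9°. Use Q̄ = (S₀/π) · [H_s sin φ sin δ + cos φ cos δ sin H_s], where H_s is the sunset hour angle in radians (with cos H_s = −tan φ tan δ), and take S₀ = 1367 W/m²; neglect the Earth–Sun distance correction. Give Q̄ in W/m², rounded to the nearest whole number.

−tan φ tan δ = −(-0.3699)(-0.1388) = -0.0513; H_s = arccos(-0.0513) = 92.94°. In radians, H_s = 1.6221.
H_s sin φ sin δ = 1.6221 × -0.3469 × -0.1374 = 0.0773.
cos φ cos δ sin H_s = 0.9379 × 0.9905 × 0.9987 = 0.9278.
Q̄ = (1367/π) × (0.0773 + 0.9278) = 435.13 × 1.0051 = 437.35 W/m².

437 W/m²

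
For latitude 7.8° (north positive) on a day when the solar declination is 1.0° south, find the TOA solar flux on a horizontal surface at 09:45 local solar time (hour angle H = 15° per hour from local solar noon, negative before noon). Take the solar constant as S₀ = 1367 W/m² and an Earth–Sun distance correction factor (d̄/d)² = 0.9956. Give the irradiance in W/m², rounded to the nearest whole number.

Hour angle H = 15° × (9.75 − 12) = -33.75°.
cos θ_z = sin(7.8°) sin(-1.0°) + cos(7.8°) cos(-1.0°) cos(-33.75°) = -0.0024 + 0.8237 = 0.8213.
Top-of-atmosphere irradiance = S₀ (d̄/d)² cos θ_z = 1367 × 0.9956 × 0.8213 = 1117.78 W/m².

1118 W/m²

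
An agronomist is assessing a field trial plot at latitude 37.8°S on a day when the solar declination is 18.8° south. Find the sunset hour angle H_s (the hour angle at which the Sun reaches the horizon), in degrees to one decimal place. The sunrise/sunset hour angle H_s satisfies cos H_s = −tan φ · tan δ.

105.3°

cos H_s = −tan(-37.8°) · tan(-18.8°) = -0.2641, so H_s = arccos(-0.2641) = 105.31°.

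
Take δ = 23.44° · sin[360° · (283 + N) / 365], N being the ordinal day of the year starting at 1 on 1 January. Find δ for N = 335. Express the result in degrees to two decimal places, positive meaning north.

-21.96°

360 × (283 + 335) / 365 = 609.534°; sin(609.534°) = -0.9369.
δ = 23.44 × -0.9369 = -21.961° ≈ -21.96°.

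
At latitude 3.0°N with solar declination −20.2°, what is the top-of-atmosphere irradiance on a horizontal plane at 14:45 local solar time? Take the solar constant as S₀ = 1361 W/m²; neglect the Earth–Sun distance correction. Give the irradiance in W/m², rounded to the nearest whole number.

Hour angle H = 15° × (14.75 − 12) = 41.25°.
With φ = 3.0°, δ = -20.2°, H = 41.25°: sin φ sin δ = -0.0181, cos φ cos δ cos H = 0.7046, so cos θ_z = 0.6865.
Top-of-atmosphere irradiance = S₀ cos θ_z = 1361 × 0.6865 = 934.33 W/m².

934 W/m²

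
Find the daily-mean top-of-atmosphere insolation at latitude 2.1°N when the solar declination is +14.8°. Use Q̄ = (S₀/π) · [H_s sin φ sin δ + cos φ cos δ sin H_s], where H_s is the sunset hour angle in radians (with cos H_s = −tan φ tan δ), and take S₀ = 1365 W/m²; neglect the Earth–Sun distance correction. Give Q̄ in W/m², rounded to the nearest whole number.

426 W/m²

−tan φ tan δ = −(0.0367)(0.2642) = -0.0097; H_s = arccos(-0.0097) = 90.56°. In radians, H_s = 1.5806.
H_s sin φ sin δ = 1.5806 × 0.0366 × 0.2554 = 0.0148.
cos φ cos δ sin H_s = 0.9993 × 0.9668 × 1.0000 = 0.9661.
Q̄ = (1365/π) × (0.0148 + 0.9661) = 434.49 × 0.9809 = 426.19 W/m².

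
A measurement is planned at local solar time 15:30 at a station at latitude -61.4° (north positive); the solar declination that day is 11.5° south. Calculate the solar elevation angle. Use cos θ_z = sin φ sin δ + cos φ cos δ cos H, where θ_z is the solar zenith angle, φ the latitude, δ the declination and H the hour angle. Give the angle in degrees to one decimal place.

Hour angle H = 15° × (15.5 − 12) = 52.50°.
cos θ_z = sin φ sin δ + cos φ cos δ cos H = (-0.8780)(-0.1994) + (0.4787)(0.9799)(0.6088) = 0.4606.
θ_z = arccos(0.4606) = 62.57°, so the elevation is 90° − 62.57° = 27.43°.

27.4°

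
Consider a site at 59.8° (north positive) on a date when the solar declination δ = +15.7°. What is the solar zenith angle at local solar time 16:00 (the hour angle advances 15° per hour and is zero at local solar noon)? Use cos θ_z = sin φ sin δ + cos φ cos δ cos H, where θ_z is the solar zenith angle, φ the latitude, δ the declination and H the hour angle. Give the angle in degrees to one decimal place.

Hour angle H = 15° × (16 − 12) = 60.00°.
cos θ_z = sin(59.8°) sin(15.7°) + cos(59.8°) cos(15.7°) cos(60.00°) = 0.2339 + 0.2421 = 0.4760.
θ_z = arccos(0.4760) = 61.58°.

61.6°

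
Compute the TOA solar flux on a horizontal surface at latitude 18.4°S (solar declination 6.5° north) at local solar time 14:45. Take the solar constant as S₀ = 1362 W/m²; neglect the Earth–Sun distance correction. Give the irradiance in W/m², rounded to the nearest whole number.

917 W/m²

Hour angle H = 15° × (14.75 − 12) = 41.25°.
cos θ_z = sin φ sin δ + cos φ cos δ cos H = (-0.3156)(0.1132) + (0.9489)(0.9936)(0.7518) = 0.6731.
Top-of-atmosphere irradiance = S₀ cos θ_z = 1362 × 0.6731 = 916.76 W/m².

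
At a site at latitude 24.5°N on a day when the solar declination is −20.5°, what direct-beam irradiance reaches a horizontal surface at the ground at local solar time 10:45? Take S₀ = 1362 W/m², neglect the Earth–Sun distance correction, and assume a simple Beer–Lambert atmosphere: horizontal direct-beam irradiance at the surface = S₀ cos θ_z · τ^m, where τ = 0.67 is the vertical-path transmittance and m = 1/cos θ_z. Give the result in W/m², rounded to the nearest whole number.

Hour angle H = 15° × (10.75 − 12) = -18.75°.
cos θ_z = sin φ sin δ + cos φ cos δ cos H = (0.4147)(-0.3502) + (0.9100)(0.9367)(0.9469) = 0.6619.
Air mass m = 1/cos θ_z = 1/0.6619 = 1.511; τ^m = 0.67^1.511 = 0.5460.
Surface direct beam = 1362 × 0.6619 × 0.5460 = 492.22 W/m².

492 W/m²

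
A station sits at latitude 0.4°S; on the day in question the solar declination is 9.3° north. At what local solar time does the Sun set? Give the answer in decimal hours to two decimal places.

The sunset hour angle satisfies cos H_s = −tan φ tan δ = 0.0011, giving H_s = 89.94°.
Sunset is at 12 + H_s/15 = 12 + 5.996 = 17.996 h local solar time.

18.00 h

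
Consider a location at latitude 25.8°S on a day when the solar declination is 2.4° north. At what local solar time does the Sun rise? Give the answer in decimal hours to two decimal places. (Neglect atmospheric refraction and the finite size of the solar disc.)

The sunset hour angle satisfies cos H_s = −tan φ tan δ = 0.0203, giving H_s = 88.84°.
Sunrise is at 12 − H_s/15 = 12 − 5.923 = 6.077 h local solar time.

6.08 h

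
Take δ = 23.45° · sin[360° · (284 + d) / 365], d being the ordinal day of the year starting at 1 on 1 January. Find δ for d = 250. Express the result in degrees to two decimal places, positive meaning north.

+5.40°

360 × (284 + 250) / 365 = 526.685°; sin(526.685°) = 0.2303.
δ = 23.45 × 0.2303 = 5.401° ≈ +5.40°.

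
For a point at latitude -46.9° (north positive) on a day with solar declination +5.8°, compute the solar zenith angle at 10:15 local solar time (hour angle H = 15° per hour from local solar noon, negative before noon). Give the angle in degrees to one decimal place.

Hour angle H = 15° × (10.25 − 12) = -26.25°.
cos θ_z = sin(-46.9°) sin(5.8°) + cos(-46.9°) cos(5.8°) cos(-26.25°) = -0.0738 + 0.6097 = 0.5359.
θ_z = arccos(0.5359) = 57.60°.

57.6°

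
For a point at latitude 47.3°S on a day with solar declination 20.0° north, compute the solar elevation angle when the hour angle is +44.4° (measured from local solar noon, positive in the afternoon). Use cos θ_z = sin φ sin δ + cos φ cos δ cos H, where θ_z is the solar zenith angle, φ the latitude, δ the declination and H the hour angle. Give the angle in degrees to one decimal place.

With φ = -47.3°, δ = 20.0°, H = 44.40°: sin φ sin δ = -0.2514, cos φ cos δ cos H = 0.4553, so cos θ_z = 0.2039.
θ_z = arccos(0.2039) = 78.23°, so the elevation is 90° − 78.23° = 11.77°.

11.8°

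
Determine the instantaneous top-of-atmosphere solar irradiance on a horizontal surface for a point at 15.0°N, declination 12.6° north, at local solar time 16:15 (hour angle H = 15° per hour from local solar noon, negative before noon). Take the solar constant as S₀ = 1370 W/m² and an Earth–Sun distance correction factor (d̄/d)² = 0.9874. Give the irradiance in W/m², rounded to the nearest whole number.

Hour angle H = 15° × (16.25 − 12) = 63.75°.
cos θ_z = sin φ sin δ + cos φ cos δ cos H = (0.2588)(0.2181) + (0.9659)(0.9759)(0.4423) = 0.4734.
Top-of-atmosphere irradiance = S₀ (d̄/d)² cos θ_z = 1370 × 0.9874 × 0.4734 = 640.39 W/m².

640 W/m²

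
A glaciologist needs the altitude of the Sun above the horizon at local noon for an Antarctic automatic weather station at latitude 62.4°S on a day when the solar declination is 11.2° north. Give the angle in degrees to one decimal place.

At local solar noon the hour angle is zero, so the elevation is 90° − |φ − δ| = 90° − |-62.4° − (11.2°)| = 90° − 73.6° = 16.4°.

16.4°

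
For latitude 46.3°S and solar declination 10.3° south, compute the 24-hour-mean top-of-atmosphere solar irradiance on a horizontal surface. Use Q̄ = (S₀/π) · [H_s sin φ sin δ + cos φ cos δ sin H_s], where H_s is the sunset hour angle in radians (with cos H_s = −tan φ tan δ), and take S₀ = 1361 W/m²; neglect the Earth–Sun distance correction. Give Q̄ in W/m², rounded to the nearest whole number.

The sunset hour angle satisfies cos H_s = −tan φ tan δ = -0.1902, giving H_s = 100.96°. In radians, H_s = 1.7621.
H_s sin φ sin δ = 1.7621 × -0.7230 × -0.1788 = 0.2278.
cos φ cos δ sin H_s = 0.6909 × 0.9839 × 0.9818 = 0.6674.
Q̄ = (1361/π) × (0.2278 + 0.6674) = 433.22 × 0.8952 = 387.82 W/m².

388 W/m²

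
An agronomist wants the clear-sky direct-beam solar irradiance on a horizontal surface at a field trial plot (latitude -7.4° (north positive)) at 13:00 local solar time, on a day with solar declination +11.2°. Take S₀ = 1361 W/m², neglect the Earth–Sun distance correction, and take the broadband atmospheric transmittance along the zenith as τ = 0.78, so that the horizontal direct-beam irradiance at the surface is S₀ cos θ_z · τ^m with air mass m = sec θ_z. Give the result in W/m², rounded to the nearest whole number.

Hour angle H = 15° × (13 − 12) = 15.00°.
With φ = -7.4°, δ = 11.2°, H = 15.00°: sin φ sin δ = -0.0250, cos φ cos δ cos H = 0.9396, so cos θ_z = 0.9146.
Air mass m = 1/cos θ_z = 1/0.9146 = 1.093; τ^m = 0.78^1.093 = 0.7622.
Surface direct beam = 1361 × 0.9146 × 0.7622 = 948.76 W/m².

949 W/m²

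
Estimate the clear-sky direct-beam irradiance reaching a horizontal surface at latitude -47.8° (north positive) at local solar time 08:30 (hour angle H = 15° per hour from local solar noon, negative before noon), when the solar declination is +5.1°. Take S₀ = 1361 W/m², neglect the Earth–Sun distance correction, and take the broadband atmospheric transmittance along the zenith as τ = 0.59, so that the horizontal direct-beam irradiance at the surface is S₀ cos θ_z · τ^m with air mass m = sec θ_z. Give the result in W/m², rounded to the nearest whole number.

Hour angle H = 15° × (8.5 − 12) = -52.50°.
cos θ_z = sin φ sin δ + cos φ cos δ cos H = (-0.7408)(0.0889) + (0.6717)(0.9960)(0.6088) = 0.3414.
Air mass m = 1/cos θ_z = 1/0.3414 = 2.929; τ^m = 0.59^2.929 = 0.2132.
Surface direct beam = 1361 × 0.3414 × 0.2132 = 99.06 W/m².

99 W/m²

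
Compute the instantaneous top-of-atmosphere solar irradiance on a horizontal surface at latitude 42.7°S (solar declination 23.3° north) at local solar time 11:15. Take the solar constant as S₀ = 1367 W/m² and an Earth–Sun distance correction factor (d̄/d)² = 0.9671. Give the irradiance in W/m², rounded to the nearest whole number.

Hour angle H = 15° × (11.25 − 12) = -11.25°.
With φ = -42.7°, δ = 23.3°, H = -11.25°: sin φ sin δ = -0.2682, cos φ cos δ cos H = 0.6620, so cos θ_z = 0.3938.
Top-of-atmosphere irradiance = S₀ (d̄/d)² cos θ_z = 1367 × 0.9671 × 0.3938 = 520.61 W/m².

521 W/m²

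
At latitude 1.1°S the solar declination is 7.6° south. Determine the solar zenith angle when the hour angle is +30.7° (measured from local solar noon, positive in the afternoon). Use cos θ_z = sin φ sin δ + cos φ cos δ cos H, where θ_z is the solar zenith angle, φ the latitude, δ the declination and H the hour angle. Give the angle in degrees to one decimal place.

31.3°

cos θ_z = sin(-1.1°) sin(-7.6°) + cos(-1.1°) cos(-7.6°) cos(30.70°) = 0.0025 + 0.8521 = 0.8546.
θ_z = arccos(0.8546) = 31.28°.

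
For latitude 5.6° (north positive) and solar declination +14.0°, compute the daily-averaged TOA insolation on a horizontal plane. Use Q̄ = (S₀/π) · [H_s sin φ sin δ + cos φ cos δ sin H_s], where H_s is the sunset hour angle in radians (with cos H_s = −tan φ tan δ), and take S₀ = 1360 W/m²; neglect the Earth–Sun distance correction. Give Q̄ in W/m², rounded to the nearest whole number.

The sunset hour angle satisfies cos H_s = −tan φ tan δ = -0.0244, giving H_s = 91.40°. In radians, H_s = 1.5952.
H_s sin φ sin δ = 1.5952 × 0.0976 × 0.2419 = 0.0377.
cos φ cos δ sin H_s = 0.9952 × 0.9703 × 0.9997 = 0.9654.
Q̄ = (1360/π) × (0.0377 + 0.9654) = 432.90 × 1.0031 = 434.24 W/m².

434 W/m²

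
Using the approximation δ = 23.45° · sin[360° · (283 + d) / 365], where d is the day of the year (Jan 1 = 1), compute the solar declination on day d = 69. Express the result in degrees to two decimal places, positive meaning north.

360 × (283 + 69) / 365 = 347.178°; sin(347.178°) = -0.2219.
δ = 23.45 × -0.2219 = -5.204° ≈ -5.20°.

-5.20°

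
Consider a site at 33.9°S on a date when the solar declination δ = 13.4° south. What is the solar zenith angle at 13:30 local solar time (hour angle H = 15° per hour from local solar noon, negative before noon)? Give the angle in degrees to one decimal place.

28.9°

Hour angle H = 15° × (13.5 − 12) = 22.50°.
cos θ_z = sin(-33.9°) sin(-13.4°) + cos(-33.9°) cos(-13.4°) cos(22.50°) = 0.1293 + 0.7460 = 0.8753.
θ_z = arccos(0.8753) = 28.92°.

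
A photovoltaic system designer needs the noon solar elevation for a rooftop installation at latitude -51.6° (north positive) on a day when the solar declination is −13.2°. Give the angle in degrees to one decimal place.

At local solar noon the hour angle is zero, so the elevation is 90° − |φ − δ| = 90° − |-51.6° − (-13.2°)| = 90° − 38.4° = 51.6°.

51.6°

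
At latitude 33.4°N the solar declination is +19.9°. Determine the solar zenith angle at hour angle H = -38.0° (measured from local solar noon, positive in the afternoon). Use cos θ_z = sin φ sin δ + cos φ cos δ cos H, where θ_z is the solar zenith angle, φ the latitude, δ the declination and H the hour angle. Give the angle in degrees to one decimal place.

cos θ_z = sin φ sin δ + cos φ cos δ cos H = (0.5505)(0.3404) + (0.8348)(0.9403)(0.7880) = 0.8059.
θ_z = arccos(0.8059) = 36.30°.

36.3°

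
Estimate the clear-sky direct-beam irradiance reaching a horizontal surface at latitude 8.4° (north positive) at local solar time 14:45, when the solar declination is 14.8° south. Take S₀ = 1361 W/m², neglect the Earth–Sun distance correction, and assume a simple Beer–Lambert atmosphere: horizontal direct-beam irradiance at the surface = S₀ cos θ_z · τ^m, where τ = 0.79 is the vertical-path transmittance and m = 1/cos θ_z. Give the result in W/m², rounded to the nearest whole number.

657 W/m²

Hour angle H = 15° × (14.75 − 12) = 41.25°.
With φ = 8.4°, δ = -14.8°, H = 41.25°: sin φ sin δ = -0.0373, cos φ cos δ cos H = 0.7191, so cos θ_z = 0.6818.
Air mass m = 1/cos θ_z = 1/0.6818 = 1.467; τ^m = 0.79^1.467 = 0.7077.
Surface direct beam = 1361 × 0.6818 × 0.7077 = 656.70 W/m².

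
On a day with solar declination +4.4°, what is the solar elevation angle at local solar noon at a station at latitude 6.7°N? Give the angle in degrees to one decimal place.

At local solar noon the hour angle is zero, so the elevation is 90° − |φ − δ| = 90° − |6.7° − (4.4°)| = 90° − 2.3° = 87.7°.

87.7°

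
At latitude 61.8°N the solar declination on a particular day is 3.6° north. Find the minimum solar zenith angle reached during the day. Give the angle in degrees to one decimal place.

At local solar noon the hour angle is zero, so the zenith angle is |φ − δ| = |61.8° − (3.6°)| = 58.2°.

58.2°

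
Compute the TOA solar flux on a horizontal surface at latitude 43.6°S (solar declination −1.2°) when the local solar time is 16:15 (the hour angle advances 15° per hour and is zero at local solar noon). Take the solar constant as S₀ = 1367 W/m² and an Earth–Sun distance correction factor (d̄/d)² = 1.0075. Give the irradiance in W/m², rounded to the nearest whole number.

461 W/m²

Hour angle H = 15° × (16.25 − 12) = 63.75°.
cos θ_z = sin φ sin δ + cos φ cos δ cos H = (-0.6896)(-0.0209) + (0.7242)(0.9998)(0.4423) = 0.3347.
Top-of-atmosphere irradiance = S₀ (d̄/d)² cos θ_z = 1367 × 1.0075 × 0.3347 = 460.97 W/m².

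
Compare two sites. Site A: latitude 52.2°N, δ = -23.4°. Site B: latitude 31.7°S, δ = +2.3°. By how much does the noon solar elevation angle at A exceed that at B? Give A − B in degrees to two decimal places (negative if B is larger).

-41.60°

A: 90° − |52.2 − (-23.4)| = 14.40°.
B: 90° − |-31.7 − (2.3)| = 56.00°.
A − B = 14.40 − 56.00 = -41.60°.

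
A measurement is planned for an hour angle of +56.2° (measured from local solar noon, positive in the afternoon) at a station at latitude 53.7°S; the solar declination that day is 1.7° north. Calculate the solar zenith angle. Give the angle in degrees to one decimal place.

cos θ_z = sin φ sin δ + cos φ cos δ cos H = (-0.8059)(0.0297) + (0.5920)(0.9996)(0.5563) = 0.3053.
θ_z = arccos(0.3053) = 72.22°.

72.2°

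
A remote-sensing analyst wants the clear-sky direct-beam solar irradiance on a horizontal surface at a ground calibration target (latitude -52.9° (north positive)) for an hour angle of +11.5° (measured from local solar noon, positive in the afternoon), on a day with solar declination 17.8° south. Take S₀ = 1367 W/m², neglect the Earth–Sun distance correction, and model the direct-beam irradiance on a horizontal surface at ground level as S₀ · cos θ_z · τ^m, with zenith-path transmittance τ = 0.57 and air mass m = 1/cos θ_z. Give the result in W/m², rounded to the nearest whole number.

549 W/m²

cos θ_z = sin(-52.9°) sin(-17.8°) + cos(-52.9°) cos(-17.8°) cos(11.50°) = 0.2438 + 0.5628 = 0.8066.
Air mass m = 1/cos θ_z = 1/0.8066 = 1.240; τ^m = 0.57^1.240 = 0.4981.
Surface direct beam = 1367 × 0.8066 × 0.4981 = 549.22 W/m².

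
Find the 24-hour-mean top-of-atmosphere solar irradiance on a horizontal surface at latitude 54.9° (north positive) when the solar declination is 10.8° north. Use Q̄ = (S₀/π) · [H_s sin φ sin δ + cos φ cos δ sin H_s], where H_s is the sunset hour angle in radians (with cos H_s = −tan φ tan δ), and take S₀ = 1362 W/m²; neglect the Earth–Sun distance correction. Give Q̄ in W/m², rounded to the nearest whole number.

cos H_s = −tan(54.9°) · tan(10.8°) = -0.2714, so H_s = arccos(-0.2714) = 105.75°. In radians, H_s = 1.8457.
H_s sin φ sin δ = 1.8457 × 0.8181 × 0.1874 = 0.2830.
cos φ cos δ sin H_s = 0.5750 × 0.9823 × 0.9625 = 0.5436.
Q̄ = (1362/π) × (0.2830 + 0.5436) = 433.54 × 0.8266 = 358.36 W/m².

358 W/m²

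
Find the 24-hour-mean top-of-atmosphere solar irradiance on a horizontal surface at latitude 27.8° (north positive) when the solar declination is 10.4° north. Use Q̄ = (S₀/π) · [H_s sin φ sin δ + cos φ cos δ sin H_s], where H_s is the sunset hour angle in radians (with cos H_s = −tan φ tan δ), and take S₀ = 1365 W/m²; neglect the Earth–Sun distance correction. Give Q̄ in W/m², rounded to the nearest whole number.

437 W/m²

−tan φ tan δ = −(0.5272)(0.1835) = -0.0967; H_s = arccos(-0.0967) = 95.55°. In radians, H_s = 1.6677.
H_s sin φ sin δ = 1.6677 × 0.4664 × 0.1805 = 0.1404.
cos φ cos δ sin H_s = 0.8846 × 0.9836 × 0.9953 = 0.8660.
Q̄ = (1365/π) × (0.1404 + 0.8660) = 434.49 × 1.0064 = 437.27 W/m².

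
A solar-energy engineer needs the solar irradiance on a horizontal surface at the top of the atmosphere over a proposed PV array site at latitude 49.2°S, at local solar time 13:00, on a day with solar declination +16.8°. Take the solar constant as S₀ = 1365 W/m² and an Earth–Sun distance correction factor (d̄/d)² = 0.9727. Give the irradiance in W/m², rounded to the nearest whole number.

512 W/m²

Hour angle H = 15° × (13 − 12) = 15.00°.
With φ = -49.2°, δ = 16.8°, H = 15.00°: sin φ sin δ = -0.2188, cos φ cos δ cos H = 0.6042, so cos θ_z = 0.3854.
Top-of-atmosphere irradiance = S₀ (d̄/d)² cos θ_z = 1365 × 0.9727 × 0.3854 = 511.71 W/m².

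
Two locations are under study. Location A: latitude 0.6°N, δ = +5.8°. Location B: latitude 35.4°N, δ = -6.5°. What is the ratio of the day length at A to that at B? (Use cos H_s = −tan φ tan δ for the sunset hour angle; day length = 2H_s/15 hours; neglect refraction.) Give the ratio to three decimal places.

1.055

A: H_s = arccos(−tan 0.6° · tan 5.8°) = 90.06°, so 2H_s/15 = 12.0080 h.
B: H_s = arccos(−tan 35.4° · tan -6.5°) = 85.36°, so 2H_s/15 = 11.3813 h.
Ratio A/B = 12.0080 / 11.3813 = 1.0551.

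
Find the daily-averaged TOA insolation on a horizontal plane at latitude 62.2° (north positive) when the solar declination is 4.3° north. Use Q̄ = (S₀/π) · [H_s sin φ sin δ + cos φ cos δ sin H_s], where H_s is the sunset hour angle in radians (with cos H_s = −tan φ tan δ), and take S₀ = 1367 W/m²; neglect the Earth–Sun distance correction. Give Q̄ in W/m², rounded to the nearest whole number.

−tan φ tan δ = −(1.8967)(0.0752) = -0.1426; H_s = arccos(-0.1426) = 98.20°. In radians, H_s = 1.7139.
H_s sin φ sin δ = 1.7139 × 0.8846 × 0.0750 = 0.1137.
cos φ cos δ sin H_s = 0.4664 × 0.9972 × 0.9898 = 0.4604.
Q̄ = (1367/π) × (0.1137 + 0.4604) = 435.13 × 0.5741 = 249.81 W/m².

250 W/m²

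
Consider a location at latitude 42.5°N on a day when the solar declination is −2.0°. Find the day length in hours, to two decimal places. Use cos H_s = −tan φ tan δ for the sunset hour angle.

cos H_s = −tan(42.5°) · tan(-2.0°) = 0.0320, so H_s = arccos(0.0320) = 88.17°.
Day length = 2 H_s / 15° h⁻¹ = 176.34° / 15 = 11.756 h.

11.76 hours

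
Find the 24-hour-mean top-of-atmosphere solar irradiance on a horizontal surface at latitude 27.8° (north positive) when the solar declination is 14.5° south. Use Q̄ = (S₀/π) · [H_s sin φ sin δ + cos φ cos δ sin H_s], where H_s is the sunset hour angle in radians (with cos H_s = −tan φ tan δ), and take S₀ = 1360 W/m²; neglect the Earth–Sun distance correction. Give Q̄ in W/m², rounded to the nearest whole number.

cos H_s = −tan(27.8°) · tan(-14.5°) = 0.1364, so H_s = arccos(0.1364) = 82.16°. In radians, H_s = 1.4340.
H_s sin φ sin δ = 1.4340 × 0.4664 × -0.2504 = -0.1675.
cos φ cos δ sin H_s = 0.8846 × 0.9681 × 0.9907 = 0.8484.
Q̄ = (1360/π) × (-0.1675 + 0.8484) = 432.90 × 0.6809 = 294.76 W/m².

295 W/m²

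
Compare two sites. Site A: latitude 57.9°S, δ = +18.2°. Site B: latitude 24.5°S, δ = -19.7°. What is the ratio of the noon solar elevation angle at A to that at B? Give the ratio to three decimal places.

A: 90° − |-57.9 − (18.2)| = 13.90°.
B: 90° − |-24.5 − (-19.7)| = 85.20°.
Ratio A/B = 13.9000 / 85.2000 = 0.1631.

0.163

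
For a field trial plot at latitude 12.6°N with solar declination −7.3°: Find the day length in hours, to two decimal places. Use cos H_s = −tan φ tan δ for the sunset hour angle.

11.78 hours

The sunset hour angle satisfies cos H_s = −tan φ tan δ = 0.0286, giving H_s = 88.36°.
Day length = 2 H_s / 15° h⁻¹ = 176.72° / 15 = 11.781 h.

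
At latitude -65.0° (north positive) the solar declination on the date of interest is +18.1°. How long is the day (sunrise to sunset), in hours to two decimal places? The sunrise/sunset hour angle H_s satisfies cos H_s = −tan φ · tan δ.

6.07 hours

The sunset hour angle satisfies cos H_s = −tan φ tan δ = 0.7009, giving H_s = 45.50°.
Day length = 2 H_s / 15° h⁻¹ = 91.00° / 15 = 6.067 h.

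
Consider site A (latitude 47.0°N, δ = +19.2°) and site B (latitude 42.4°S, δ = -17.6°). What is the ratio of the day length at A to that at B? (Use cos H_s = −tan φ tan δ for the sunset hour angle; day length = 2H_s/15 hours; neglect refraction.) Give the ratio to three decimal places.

A: H_s = arccos(−tan 47.0° · tan 19.2°) = 111.93°, so 2H_s/15 = 14.9240 h.
B: H_s = arccos(−tan -42.4° · tan -17.6°) = 106.84°, so 2H_s/15 = 14.2453 h.
Ratio A/B = 14.9240 / 14.2453 = 1.0476.

1.048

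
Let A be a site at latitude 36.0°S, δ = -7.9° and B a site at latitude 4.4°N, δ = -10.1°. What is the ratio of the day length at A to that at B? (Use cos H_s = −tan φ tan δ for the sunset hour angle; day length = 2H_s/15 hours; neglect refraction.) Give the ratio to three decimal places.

A: H_s = arccos(−tan -36.0° · tan -7.9°) = 95.79°, so 2H_s/15 = 12.7720 h.
B: H_s = arccos(−tan 4.4° · tan -10.1°) = 89.21°, so 2H_s/15 = 11.8947 h.
Ratio A/B = 12.7720 / 11.8947 = 1.0738.

1.074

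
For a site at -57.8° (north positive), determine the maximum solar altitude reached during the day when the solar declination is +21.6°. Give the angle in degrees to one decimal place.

10.6°

At local solar noon the hour angle is zero, so the elevation is 90° − |φ − δ| = 90° − |-57.8° − (21.6°)| = 90° − 79.4° = 10.6°.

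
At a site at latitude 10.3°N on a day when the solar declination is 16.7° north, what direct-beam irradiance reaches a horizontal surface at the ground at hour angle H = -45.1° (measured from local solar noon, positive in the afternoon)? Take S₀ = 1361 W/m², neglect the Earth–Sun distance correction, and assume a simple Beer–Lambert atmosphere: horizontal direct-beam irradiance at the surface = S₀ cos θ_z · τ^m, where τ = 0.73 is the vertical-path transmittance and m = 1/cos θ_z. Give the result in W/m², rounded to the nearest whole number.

cos θ_z = sin(10.3°) sin(16.7°) + cos(10.3°) cos(16.7°) cos(-45.10°) = 0.0514 + 0.6652 = 0.7166.
Air mass m = 1/cos θ_z = 1/0.7166 = 1.395; τ^m = 0.73^1.395 = 0.6447.
Surface direct beam = 1361 × 0.7166 × 0.6447 = 628.77 W/m².

629 W/m²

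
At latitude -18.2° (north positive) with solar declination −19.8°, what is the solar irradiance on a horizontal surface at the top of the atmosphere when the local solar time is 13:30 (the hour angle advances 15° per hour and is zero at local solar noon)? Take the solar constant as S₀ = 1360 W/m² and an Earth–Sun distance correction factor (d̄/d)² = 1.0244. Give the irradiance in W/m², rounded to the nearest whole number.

1298 W/m²

Hour angle H = 15° × (13.5 − 12) = 22.50°.
With φ = -18.2°, δ = -19.8°, H = 22.50°: sin φ sin δ = 0.1058, cos φ cos δ cos H = 0.8258, so cos θ_z = 0.9316.
Top-of-atmosphere irradiance = S₀ (d̄/d)² cos θ_z = 1360 × 1.0244 × 0.9316 = 1297.89 W/m².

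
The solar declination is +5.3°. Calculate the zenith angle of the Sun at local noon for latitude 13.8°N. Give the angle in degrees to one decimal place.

At local solar noon the hour angle is zero, so the zenith angle is |φ − δ| = |13.8° − (5.3°)| = 8.5°.

8.5°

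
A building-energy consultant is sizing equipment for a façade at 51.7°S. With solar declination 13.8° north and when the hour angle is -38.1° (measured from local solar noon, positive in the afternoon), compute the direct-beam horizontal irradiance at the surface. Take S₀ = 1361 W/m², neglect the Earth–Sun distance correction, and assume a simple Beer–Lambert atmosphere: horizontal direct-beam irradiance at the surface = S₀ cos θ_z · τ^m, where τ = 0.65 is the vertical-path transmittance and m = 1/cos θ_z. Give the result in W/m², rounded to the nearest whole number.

With φ = -51.7°, δ = 13.8°, H = -38.10°: sin φ sin δ = -0.1872, cos φ cos δ cos H = 0.4736, so cos θ_z = 0.2864.
Air mass m = 1/cos θ_z = 1/0.2864 = 3.492; τ^m = 0.65^3.492 = 0.2222.
Surface direct beam = 1361 × 0.2864 × 0.2222 = 86.61 W/m².

87 W/m²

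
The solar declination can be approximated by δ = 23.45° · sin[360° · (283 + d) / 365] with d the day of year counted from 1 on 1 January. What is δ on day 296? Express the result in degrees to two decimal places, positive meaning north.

360 × (283 + 296) / 365 = 571.068°; sin(571.068°) = -0.5161.
δ = 23.45 × -0.5161 = -12.103° ≈ -12.10°.

-12.10°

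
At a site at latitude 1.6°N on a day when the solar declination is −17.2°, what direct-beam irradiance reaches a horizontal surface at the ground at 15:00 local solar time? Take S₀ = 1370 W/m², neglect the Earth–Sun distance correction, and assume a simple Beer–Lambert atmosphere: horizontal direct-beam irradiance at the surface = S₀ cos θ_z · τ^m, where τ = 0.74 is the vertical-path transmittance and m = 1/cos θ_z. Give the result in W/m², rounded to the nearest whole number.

582 W/m²

Hour angle H = 15° × (15 − 12) = 45.00°.
With φ = 1.6°, δ = -17.2°, H = 45.00°: sin φ sin δ = -0.0083, cos φ cos δ cos H = 0.6752, so cos θ_z = 0.6669.
Air mass m = 1/cos θ_z = 1/0.6669 = 1.499; τ^m = 0.74^1.499 = 0.6368.
Surface direct beam = 1370 × 0.6669 × 0.6368 = 581.81 W/m².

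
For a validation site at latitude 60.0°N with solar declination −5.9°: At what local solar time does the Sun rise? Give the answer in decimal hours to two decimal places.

6.69 h

cos H_s = −tan(60.0°) · tan(-5.9°) = 0.1790, so H_s = arccos(0.1790) = 79.69°.
Sunrise is at 12 − H_s/15 = 12 − 5.313 = 6.687 h local solar time.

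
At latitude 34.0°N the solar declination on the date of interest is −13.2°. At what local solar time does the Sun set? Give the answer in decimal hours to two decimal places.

The sunset hour angle satisfies cos H_s = −tan φ tan δ = 0.1582, giving H_s = 80.90°.
Sunset is at 12 + H_s/15 = 12 + 5.393 = 17.393 h local solar time.

17.39 h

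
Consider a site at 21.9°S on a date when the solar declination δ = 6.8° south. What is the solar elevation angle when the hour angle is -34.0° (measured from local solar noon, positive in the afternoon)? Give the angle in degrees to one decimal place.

cos θ_z = sin φ sin δ + cos φ cos δ cos H = (-0.3730)(-0.1184) + (0.9278)(0.9930)(0.8290) = 0.8079.
θ_z = arccos(0.8079) = 36.11°, so the elevation is 90° − 36.11° = 53.89°.

53.9°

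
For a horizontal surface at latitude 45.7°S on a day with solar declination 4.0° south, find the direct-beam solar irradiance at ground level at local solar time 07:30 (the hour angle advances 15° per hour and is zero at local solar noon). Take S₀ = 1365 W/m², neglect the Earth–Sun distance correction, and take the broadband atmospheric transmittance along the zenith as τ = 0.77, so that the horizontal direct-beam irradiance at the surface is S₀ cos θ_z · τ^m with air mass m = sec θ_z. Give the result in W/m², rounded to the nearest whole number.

Hour angle H = 15° × (7.5 − 12) = -67.50°.
With φ = -45.7°, δ = -4.0°, H = -67.50°: sin φ sin δ = 0.0499, cos φ cos δ cos H = 0.2666, so cos θ_z = 0.3165.
Air mass m = 1/cos θ_z = 1/0.3165 = 3.160; τ^m = 0.77^3.160 = 0.4378.
Surface direct beam = 1365 × 0.3165 × 0.4378 = 189.14 W/m².

189 W/m²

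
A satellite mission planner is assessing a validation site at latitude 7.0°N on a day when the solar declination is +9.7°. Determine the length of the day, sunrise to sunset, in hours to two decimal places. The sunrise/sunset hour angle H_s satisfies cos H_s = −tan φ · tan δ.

12.16 hours

The sunset hour angle satisfies cos H_s = −tan φ tan δ = -0.0210, giving H_s = 91.20°.
Day length = 2 H_s / 15° h⁻¹ = 182.40° / 15 = 12.160 h.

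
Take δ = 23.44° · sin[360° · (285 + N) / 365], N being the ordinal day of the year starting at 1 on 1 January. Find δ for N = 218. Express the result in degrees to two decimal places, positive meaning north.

+16.25°

360 × (285 + 218) / 365 = 496.110°; sin(496.110°) = 0.6933.
δ = 23.44 × 0.6933 = 16.251° ≈ +16.25°.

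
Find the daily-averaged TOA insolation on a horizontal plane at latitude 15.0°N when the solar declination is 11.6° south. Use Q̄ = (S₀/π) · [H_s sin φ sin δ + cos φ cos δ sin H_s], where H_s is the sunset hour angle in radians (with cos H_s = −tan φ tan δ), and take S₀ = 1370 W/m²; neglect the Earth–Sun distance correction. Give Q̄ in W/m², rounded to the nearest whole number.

The sunset hour angle satisfies cos H_s = −tan φ tan δ = 0.0550, giving H_s = 86.85°. In radians, H_s = 1.5158.
H_s sin φ sin δ = 1.5158 × 0.2588 × -0.2011 = -0.0789.
cos φ cos δ sin H_s = 0.9659 × 0.9796 × 0.9985 = 0.9448.
Q̄ = (1370/π) × (-0.0789 + 0.9448) = 436.08 × 0.8659 = 377.60 W/m².

378 W/m²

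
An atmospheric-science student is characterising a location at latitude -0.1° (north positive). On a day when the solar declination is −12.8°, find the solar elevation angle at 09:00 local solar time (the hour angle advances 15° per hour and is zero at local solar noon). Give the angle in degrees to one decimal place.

Hour angle H = 15° × (9 − 12) = -45.00°.
cos θ_z = sin(-0.1°) sin(-12.8°) + cos(-0.1°) cos(-12.8°) cos(-45.00°) = 0.0004 + 0.6895 = 0.6899.
θ_z = arccos(0.6899) = 46.38°, so the elevation is 90° − 46.38° = 43.62°.

43.6°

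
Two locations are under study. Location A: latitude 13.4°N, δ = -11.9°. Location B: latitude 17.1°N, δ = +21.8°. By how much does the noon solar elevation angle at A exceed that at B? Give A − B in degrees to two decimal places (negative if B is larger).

A: 90° − |13.4 − (-11.9)| = 64.70°.
B: 90° − |17.1 − (21.8)| = 85.30°.
A − B = 64.70 − 85.30 = -20.60°.

-20.60°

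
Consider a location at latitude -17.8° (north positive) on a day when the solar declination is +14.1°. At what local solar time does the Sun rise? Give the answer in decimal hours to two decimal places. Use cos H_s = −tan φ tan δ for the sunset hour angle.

−tan φ tan δ = −(-0.3211)(0.2512) = 0.0807; H_s = arccos(0.0807) = 85.37°.
Sunrise is at 12 − H_s/15 = 12 − 5.691 = 6.309 h local solar time.

6.31 h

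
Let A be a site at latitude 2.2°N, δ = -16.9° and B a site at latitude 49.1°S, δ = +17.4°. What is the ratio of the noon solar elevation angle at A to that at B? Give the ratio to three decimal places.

A: 90° − |2.2 − (-16.9)| = 70.90°.
B: 90° − |-49.1 − (17.4)| = 23.50°.
Ratio A/B = 70.9000 / 23.5000 = 3.0170.

3.017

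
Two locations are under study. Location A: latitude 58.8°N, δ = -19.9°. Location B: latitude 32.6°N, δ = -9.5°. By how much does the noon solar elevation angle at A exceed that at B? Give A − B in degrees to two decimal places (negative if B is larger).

A: 90° − |58.8 − (-19.9)| = 11.30°.
B: 90° − |32.6 − (-9.5)| = 47.90°.
A − B = 11.30 − 47.90 = -36.60°.

-36.60°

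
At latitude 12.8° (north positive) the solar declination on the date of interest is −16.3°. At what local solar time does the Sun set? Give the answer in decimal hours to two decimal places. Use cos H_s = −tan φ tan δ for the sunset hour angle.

−tan φ tan δ = −(0.2272)(-0.2924) = 0.0664; H_s = arccos(0.0664) = 86.19°.
Sunset is at 12 + H_s/15 = 12 + 5.746 = 17.746 h local solar time.

17.75 h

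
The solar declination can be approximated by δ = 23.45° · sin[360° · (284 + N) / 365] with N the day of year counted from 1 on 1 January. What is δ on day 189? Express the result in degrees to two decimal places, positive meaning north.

+22.48°

360 × (284 + 189) / 365 = 466.521°; sin(466.521°) = 0.9587.
δ = 23.45 × 0.9587 = 22.482° ≈ +22.48°.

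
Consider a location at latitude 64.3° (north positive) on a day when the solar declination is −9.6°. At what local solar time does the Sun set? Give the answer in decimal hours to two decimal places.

The sunset hour angle satisfies cos H_s = −tan φ tan δ = 0.3514, giving H_s = 69.43°.
Sunset is at 12 + H_s/15 = 12 + 4.629 = 16.629 h local solar time.

16.63 h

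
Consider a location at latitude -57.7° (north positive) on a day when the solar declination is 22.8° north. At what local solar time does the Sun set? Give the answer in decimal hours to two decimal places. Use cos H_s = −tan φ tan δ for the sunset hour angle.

cos H_s = −tan(-57.7°) · tan(22.8°) = 0.6649, so H_s = arccos(0.6649) = 48.33°.
Sunset is at 12 + H_s/15 = 12 + 3.222 = 15.222 h local solar time.

15.22 h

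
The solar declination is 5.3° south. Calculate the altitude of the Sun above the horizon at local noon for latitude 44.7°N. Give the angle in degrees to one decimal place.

At local solar noon the hour angle is zero, so the elevation is 90° − |φ − δ| = 90° − |44.7° − (-5.3°)| = 90° − 50.0° = 40.0°.

40.0°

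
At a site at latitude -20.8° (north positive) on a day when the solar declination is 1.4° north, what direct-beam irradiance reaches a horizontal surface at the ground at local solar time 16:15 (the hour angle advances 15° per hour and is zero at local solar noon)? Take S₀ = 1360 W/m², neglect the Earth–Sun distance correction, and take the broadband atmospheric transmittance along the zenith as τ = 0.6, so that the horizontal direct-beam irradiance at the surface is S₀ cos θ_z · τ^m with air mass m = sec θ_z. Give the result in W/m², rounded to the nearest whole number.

156 W/m²

Hour angle H = 15° × (16.25 − 12) = 63.75°.
cos θ_z = sin φ sin δ + cos φ cos δ cos H = (-0.3551)(0.0244) + (0.9348)(0.9997)(0.4423) = 0.4047.
Air mass m = 1/cos θ_z = 1/0.4047 = 2.471; τ^m = 0.6^2.471 = 0.2830.
Surface direct beam = 1360 × 0.4047 × 0.2830 = 155.76 W/m².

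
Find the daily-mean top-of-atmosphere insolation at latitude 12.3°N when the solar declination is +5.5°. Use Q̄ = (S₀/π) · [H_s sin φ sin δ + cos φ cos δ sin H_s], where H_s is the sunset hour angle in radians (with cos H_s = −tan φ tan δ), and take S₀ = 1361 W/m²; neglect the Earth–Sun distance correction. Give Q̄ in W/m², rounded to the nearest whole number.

The sunset hour angle satisfies cos H_s = −tan φ tan δ = -0.0210, giving H_s = 91.20°. In radians, H_s = 1.5917.
H_s sin φ sin δ = 1.5917 × 0.2130 × 0.0958 = 0.0325.
cos φ cos δ sin H_s = 0.9770 × 0.9954 × 0.9998 = 0.9723.
Q̄ = (1361/π) × (0.0325 + 0.9723) = 433.22 × 1.0048 = 435.30 W/m².

435 W/m²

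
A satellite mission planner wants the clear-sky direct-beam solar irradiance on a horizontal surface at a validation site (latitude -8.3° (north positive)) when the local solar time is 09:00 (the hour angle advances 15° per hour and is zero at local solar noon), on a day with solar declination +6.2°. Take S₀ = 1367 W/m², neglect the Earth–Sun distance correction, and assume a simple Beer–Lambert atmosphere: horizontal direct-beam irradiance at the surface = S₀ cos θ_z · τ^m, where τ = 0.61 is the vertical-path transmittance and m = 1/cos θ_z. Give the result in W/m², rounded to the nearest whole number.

Hour angle H = 15° × (9 − 12) = -45.00°.
cos θ_z = sin φ sin δ + cos φ cos δ cos H = (-0.1444)(0.1080) + (0.9895)(0.9942)(0.7071) = 0.6800.
Air mass m = 1/cos θ_z = 1/0.6800 = 1.471; τ^m = 0.61^1.471 = 0.4833.
Surface direct beam = 1367 × 0.6800 × 0.4833 = 449.26 W/m².

449 W/m²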